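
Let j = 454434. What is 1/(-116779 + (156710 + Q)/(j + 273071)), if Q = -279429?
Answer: -727505/84957429114 ≈ -8.5632e-6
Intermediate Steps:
1/(-116779 + (156710 + Q)/(j + 273071)) = 1/(-116779 + (156710 - 279429)/(454434 + 273071)) = 1/(-116779 - 122719/727505) = 1/(-84957429114/727505) = -727505/84957429114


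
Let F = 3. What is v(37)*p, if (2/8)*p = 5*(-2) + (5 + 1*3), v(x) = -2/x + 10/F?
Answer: -2912/111 ≈ -26.234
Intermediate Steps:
v(x) = 10/3 - 2/x (v(x) = -2/x + 10/3 = 10/3 - 2/x)
p = -8 (p = 4*(5*(-2) + (5 + 1*3)) = 4*(-10 + (5 + 3)) = 4*(-10 + 8) = 4*(-2) = -8)
v(37)*p = (10/3 - 2/37)*(-8) = (364/111)*(-8) = -2912/111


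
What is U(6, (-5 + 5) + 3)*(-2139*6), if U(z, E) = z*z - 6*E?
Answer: -231012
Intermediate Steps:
U(z, E) = z² - 6*E
U(6, (-5 + 5) + 3)*(-2139*6) = (6² - 6*((-5 + 5) + 3))*(-2139*6) = (36 - 6*(0 + 3))*(-12834) = (36 - 6*3)*(-12834) = (36 - 18)*(-12834) = 18*(-12834) = -231012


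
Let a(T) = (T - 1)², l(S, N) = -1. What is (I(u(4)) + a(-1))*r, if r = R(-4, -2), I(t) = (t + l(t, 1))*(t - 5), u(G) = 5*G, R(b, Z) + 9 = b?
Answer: -3757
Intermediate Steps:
R(b, Z) = -9 + b
I(t) = (-1 + t)*(-5 + t) (I(t) = (t - 1)*(t - 5) = (-1 + t)*(-5 + t))
r = -13 (r = -9 - 4 = -13)
a(T) = (-1 + T)²
(I(u(4)) + a(-1))*r = ((5 + (5*4)² - 30*4) + (-1 - 1)²)*(-13) = ((5 + 20² - 6*20) + (-2)²)*(-13) = ((5 + 400 - 120) + 4)*(-13) = (285 + 4)*(-13) = 289*(-13) = -3757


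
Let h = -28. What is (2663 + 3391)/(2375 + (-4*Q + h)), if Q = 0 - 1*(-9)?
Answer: 6054/2311 ≈ 2.6196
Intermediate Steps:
Q = 9 (Q = 0 + 9 = 9)
(2663 + 3391)/(2375 + (-4*Q + h)) = (2663 + 3391)/(2375 + (-4*9 - 28)) = 6054/(2375 + (-36 - 28)) = 6054/(2375 - 64) = 6054/2311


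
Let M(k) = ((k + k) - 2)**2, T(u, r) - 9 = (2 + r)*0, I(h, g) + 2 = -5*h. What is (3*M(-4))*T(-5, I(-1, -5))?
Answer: 2700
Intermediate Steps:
I(h, g) = -2 - 5*h
T(u, r) = 9 (T(u, r) = 9 + (2 + r)*0 = 9 + 0 = 9)
M(k) = (-2 + 2*k)**2 (M(k) = (2*k - 2)**2 = (-2 + 2*k)**2)
(3*M(-4))*T(-5, I(-1, -5)) = (3*(4*(-1 - 4)**2))*9 = (3*(4*(-5)**2))*9 = (3*(4*25))*9 = (3*100)*9 = 300*9 = 2700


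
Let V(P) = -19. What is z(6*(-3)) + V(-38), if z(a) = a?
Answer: -37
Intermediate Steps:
z(6*(-3)) + V(-38) = 6*(-3) - 19 = -18 - 19 = -37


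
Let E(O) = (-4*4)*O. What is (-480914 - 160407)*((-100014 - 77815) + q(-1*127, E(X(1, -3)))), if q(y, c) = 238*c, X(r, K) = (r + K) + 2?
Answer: 114045472109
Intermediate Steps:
X(r, K) = 2 + K + r (X(r, K) = (K + r) + 2 = 2 + K + r)
E(O) = -16*O
(-480914 - 160407)*((-100014 - 77815) + q(-1*127, E(X(1, -3)))) = (-480914 - 160407)*((-100014 - 77815) + 238*(-16*(2 - 3 + 1))) = -641321*(-177829 + 238*(-16*0)) = -641321*(-177829 + 238*0) = -641321*(-177829 + 0) = -641321*(-177829) = 114045472109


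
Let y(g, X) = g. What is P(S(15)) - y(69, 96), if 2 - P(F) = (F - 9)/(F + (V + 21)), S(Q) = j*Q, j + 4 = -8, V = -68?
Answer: -15398/227 ≈ -67.833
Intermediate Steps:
j = -12 (j = -4 - 8 = -12)
S(Q) = -12*Q
P(F) = 2 - (-9 + F)/(-47 + F) (P(F) = 2 - (F - 9)/(F + (-68 + 21)) = 2 - (-9 + F)/(F - 47) = 2 - (-9 + F)/(-47 + F))
P(S(15)) - y(69, 96) = (-85 - 12*15)/(-47 - 12*15) - 1*69 = (-85 - 180)/(-47 - 180) - 69 = -265/(-227) - 69 = -1/227*(-265) - 69 = 265/227 - 69 = -15398/227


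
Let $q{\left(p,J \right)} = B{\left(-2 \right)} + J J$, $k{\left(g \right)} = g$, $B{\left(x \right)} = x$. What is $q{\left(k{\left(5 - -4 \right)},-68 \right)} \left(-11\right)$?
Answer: $-50842$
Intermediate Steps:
$q{\left(p,J \right)} = -2 + J^{2}$ ($q{\left(p,J \right)} = -2 + J J = -2 + J^{2}$)
$q{\left(k{\left(5 - -4 \right)},-68 \right)} \left(-11\right) = \left(-2 + \left(-68\right)^{2}\right) \left(-11\right) = \left(-2 + 4624\right) \left(-11\right) = 4622 \left(-11\right) = -50842$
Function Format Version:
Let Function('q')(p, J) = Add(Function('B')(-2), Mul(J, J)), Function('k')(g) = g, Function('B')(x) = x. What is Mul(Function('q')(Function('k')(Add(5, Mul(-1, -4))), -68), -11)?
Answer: -50842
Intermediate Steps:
Function('q')(p, J) = Add(-2, Pow(J, 2)) (Function('q')(p, J) = Add(-2, Mul(J, J)) = Add(-2, Pow(J, 2)))
Mul(Function('q')(Function('k')(Add(5, Mul(-1, -4))), -68), -11) = Mul(Add(-2, Pow(-68, 2)), -11) = Mul(Add(-2, 4624), -11) = Mul(4622, -11) = -50842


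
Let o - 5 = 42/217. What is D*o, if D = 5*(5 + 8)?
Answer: 10465/31 ≈ 337.58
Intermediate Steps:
o = 161/31 (o = 5 + 42/217 = 5 + 42*(1/217) = 5 + 6/31 = 161/31 ≈ 5.1936)
D = 65 (D = 5*13 = 65)
D*o = 65*(161/31) = 10465/31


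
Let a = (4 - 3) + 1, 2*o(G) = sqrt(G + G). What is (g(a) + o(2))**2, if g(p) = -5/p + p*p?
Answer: 25/4 ≈ 6.2500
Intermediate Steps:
o(G) = sqrt(2)*sqrt(G)/2 (o(G) = sqrt(G + G)/2 = sqrt(2*G)/2 = (sqrt(2)*sqrt(G))/2 = sqrt(2)*sqrt(G)/2)
a = 2 (a = 1 + 1 = 2)
g(p) = p**2 - 5/p (g(p) = -5/p + p**2 = p**2 - 5/p)
(g(a) + o(2))**2 = ((-5 + 2**3)/2 + sqrt(2)*sqrt(2)/2)**2 = ((-5 + 8)/2 + 1)**2 = ((1/2)*3 + 1)**2 = (3/2 + 1)**2 = (5/2)**2 = 25/4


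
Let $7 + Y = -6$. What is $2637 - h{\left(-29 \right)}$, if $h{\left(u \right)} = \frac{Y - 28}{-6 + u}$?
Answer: $\frac{92254}{35} \approx 2635.8$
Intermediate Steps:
$Y = -13$ ($Y = -7 - 6 = -13$)
$h{\left(u \right)} = - \frac{41}{-6 + u}$ ($h{\left(u \right)} = \frac{-13 - 28}{-6 + u} = - \frac{41}{-6 + u}$)
$2637 - h{\left(-29 \right)} = 2637 - - \frac{41}{-6 - 29} = 2637 - - \frac{41}{-35} = 2637 - \left(-41\right) \left(- \frac{1}{35}\right) = 2637 - \frac{41}{35} = \frac{92254}{35}$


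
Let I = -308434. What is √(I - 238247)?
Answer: I*√546681 ≈ 739.38*I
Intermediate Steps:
√(I - 238247) = √(-308434 - 238247) = √(-546681) = I*√546681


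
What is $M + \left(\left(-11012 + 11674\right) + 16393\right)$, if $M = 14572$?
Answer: $31627$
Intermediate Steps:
$M + \left(\left(-11012 + 11674\right) + 16393\right) = 14572 + \left(\left(-11012 + 11674\right) + 16393\right) = 14572 + \left(662 + 16393\right) = 14572 + 17055 = 31627$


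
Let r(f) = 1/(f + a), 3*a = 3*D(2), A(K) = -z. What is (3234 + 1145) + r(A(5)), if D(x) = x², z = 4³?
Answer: 262739/60 ≈ 4379.0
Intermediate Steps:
z = 64
A(K) = -64 (A(K) = -1*64 = -64)
a = 4 (a = (3*2²)/3 = (3*4)/3 = (⅓)*12 = 4)
r(f) = 1/(4 + f) (r(f) = 1/(f + 4) = 1/(4 + f))
(3234 + 1145) + r(A(5)) = (3234 + 1145) + 1/(4 - 64) = 4379 + 1/(-60) = 4379 - 1/60 = 262739/60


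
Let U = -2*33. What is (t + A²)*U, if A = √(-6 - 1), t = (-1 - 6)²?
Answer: -2772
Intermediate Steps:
t = 49 (t = (-7)² = 49)
U = -66
A = I*√7 (A = √(-7) = I*√7 ≈ 2.6458*I)
(t + A²)*U = (49 + (I*√7)²)*(-66) = (49 - 7)*(-66) = 42*(-66) = -2772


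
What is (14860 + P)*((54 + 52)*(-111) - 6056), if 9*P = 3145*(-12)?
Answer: -570304000/3 ≈ -1.9010e+8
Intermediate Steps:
P = -12580/3 (P = (3145*(-12))/9 = (1/9)*(-37740) = -12580/3 ≈ -4193.3)
(14860 + P)*((54 + 52)*(-111) - 6056) = (14860 - 12580/3)*((54 + 52)*(-111) - 6056) = 32000*(106*(-111) - 6056)/3 = 32000*(-11766 - 6056)/3 = (32000/3)*(-17822) = -570304000/3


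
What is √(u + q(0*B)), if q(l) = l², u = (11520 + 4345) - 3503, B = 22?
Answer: √12362 ≈ 111.18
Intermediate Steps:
u = 12362 (u = 15865 - 3503 = 12362)
√(u + q(0*B)) = √(12362 + (0*22)²) = √(12362 + 0²) = √(12362 + 0) = √12362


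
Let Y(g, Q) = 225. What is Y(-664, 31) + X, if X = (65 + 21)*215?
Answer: 18715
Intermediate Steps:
X = 18490 (X = 86*215 = 18490)
Y(-664, 31) + X = 225 + 18490 = 18715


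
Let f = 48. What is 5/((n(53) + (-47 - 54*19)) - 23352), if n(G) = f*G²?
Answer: 5/110407 ≈ 4.5287e-5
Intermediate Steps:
n(G) = 48*G²
5/((n(53) + (-47 - 54*19)) - 23352) = 5/((48*53² + (-47 - 54*19)) - 23352) = 5/((48*2809 + (-47 - 1026)) - 23352) = 5/((134832 - 1073) - 23352) = 5/(133759 - 23352) = 5/110407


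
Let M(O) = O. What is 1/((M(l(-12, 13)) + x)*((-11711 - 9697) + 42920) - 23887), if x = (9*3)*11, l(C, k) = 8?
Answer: 1/6537273 ≈ 1.5297e-7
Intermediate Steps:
x = 297 (x = 27*11 = 297)
1/((M(l(-12, 13)) + x)*((-11711 - 9697) + 42920) - 23887) = 1/((8 + 297)*((-11711 - 9697) + 42920) - 23887) = 1/(305*(-21408 + 42920) - 23887) = 1/(305*21512 - 23887) = 1/(6561160 - 23887) = 1/6537273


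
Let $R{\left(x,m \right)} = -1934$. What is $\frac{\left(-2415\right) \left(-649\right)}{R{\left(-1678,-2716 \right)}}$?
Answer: $- \frac{1567335}{1934} \approx -810.41$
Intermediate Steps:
$\frac{\left(-2415\right) \left(-649\right)}{R{\left(-1678,-2716 \right)}} = \frac{\left(-2415\right) \left(-649\right)}{-1934} = 1567335 \left(- \frac{1}{1934}\right) = - \frac{1567335}{1934}$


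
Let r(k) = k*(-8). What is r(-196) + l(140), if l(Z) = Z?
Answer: 1708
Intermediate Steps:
r(k) = -8*k
r(-196) + l(140) = -8*(-196) + 140 = 1568 + 140 = 1708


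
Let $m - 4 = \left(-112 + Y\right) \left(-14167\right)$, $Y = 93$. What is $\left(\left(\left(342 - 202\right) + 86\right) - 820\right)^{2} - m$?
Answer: $83659$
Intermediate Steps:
$m = 269177$ ($m = 4 + \left(-112 + 93\right) \left(-14167\right) = 4 - -269173 = 4 + 269173 = 269177$)
$\left(\left(\left(342 - 202\right) + 86\right) - 820\right)^{2} - m = \left(\left(\left(342 - 202\right) + 86\right) - 820\right)^{2} - 269177 = \left(\left(140 + 86\right) - 820\right)^{2} - 269177 = \left(226 - 820\right)^{2} - 269177 = \left(-594\right)^{2} - 269177 = 352836 - 269177 = 83659$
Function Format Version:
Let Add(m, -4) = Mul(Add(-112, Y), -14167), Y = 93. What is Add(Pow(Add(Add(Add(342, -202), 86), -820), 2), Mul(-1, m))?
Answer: 83659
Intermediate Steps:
m = 269177 (m = Add(4, Mul(Add(-112, 93), -14167)) = Add(4, Mul(-19, -14167)) = Add(4, 269173) = 269177)
Add(Pow(Add(Add(Add(342, -202), 86), -820), 2), Mul(-1, m)) = Add(Pow(Add(Add(Add(342, -202), 86), -820), 2), Mul(-1, 269177)) = Add(Pow(Add(Add(140, 86), -820), 2), -269177) = Add(Pow(Add(226, -820), 2), -269177) = Add(Pow(-594, 2), -269177) = Add(352836, -269177) = 83659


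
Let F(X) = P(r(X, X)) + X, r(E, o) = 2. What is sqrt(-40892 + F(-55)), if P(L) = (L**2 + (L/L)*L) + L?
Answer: I*sqrt(40939) ≈ 202.33*I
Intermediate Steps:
P(L) = L**2 + 2*L (P(L) = (L**2 + 1*L) + L = (L**2 + L) + L = (L + L**2) + L = L**2 + 2*L)
F(X) = 8 + X (F(X) = 2*(2 + 2) + X = 2*4 + X = 8 + X)
sqrt(-40892 + F(-55)) = sqrt(-40892 + (8 - 55)) = sqrt(-40892 - 47) = sqrt(-40939) = I*sqrt(40939)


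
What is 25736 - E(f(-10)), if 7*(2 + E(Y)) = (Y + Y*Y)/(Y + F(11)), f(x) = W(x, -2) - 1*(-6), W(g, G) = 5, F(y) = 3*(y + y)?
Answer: 1261150/49 ≈ 25738.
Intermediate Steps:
F(y) = 6*y (F(y) = 3*(2*y) = 6*y)
f(x) = 11 (f(x) = 5 - 1*(-6) = 5 + 6 = 11)
E(Y) = -2 + (Y + Y²)/(7*(66 + Y)) (E(Y) = -2 + ((Y + Y*Y)/(Y + 6*11))/7 = -2 + ((Y + Y²)/(Y + 66))/7 = -2 + ((Y + Y²)/(66 + Y))/7 = -2 + (Y + Y²)/(7*(66 + Y)))
25736 - E(f(-10)) = 25736 - (-924 + 11² - 13*11)/(7*(66 + 11)) = 25736 - (-924 + 121 - 143)/(7*77) = 25736 - (-946)/(7*77) = 25736 - 1*(-86/49) = 25736 + 86/49 = 1261150/49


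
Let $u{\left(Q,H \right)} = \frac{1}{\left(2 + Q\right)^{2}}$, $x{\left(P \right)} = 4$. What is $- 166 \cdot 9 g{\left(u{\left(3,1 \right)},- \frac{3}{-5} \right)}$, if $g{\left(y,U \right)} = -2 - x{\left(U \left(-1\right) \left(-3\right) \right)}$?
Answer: $8964$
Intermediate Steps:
$u{\left(Q,H \right)} = \frac{1}{\left(2 + Q\right)^{2}}$
$g{\left(y,U \right)} = -6$ ($g{\left(y,U \right)} = -2 - 4 = -6$)
$- 166 \cdot 9 g{\left(u{\left(3,1 \right)},- \frac{3}{-5} \right)} = - 166 \cdot 9 \left(-6\right) = \left(-166\right) \left(-54\right) = 8964$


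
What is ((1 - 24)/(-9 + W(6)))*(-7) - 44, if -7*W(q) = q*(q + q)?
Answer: -7067/135 ≈ -52.348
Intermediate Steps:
W(q) = -2*q**2/7 (W(q) = -q*(q + q)/7 = -q*2*q/7 = -2*q**2/7)
((1 - 24)/(-9 + W(6)))*(-7) - 44 = ((1 - 24)/(-9 - 2/7*6**2))*(-7) - 44 = -23/(-9 - 2/7*36)*(-7) - 44 = -23/(-9 - 72/7)*(-7) - 44 = -23/(-135/7)*(-7) - 44 = -23*(-7/135)*(-7) - 44 = (161/135)*(-7) - 44 = -1127/135 - 44 = -7067/135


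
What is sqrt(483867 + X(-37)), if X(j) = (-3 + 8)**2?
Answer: 2*sqrt(120973) ≈ 695.62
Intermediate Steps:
X(j) = 25 (X(j) = 5**2 = 25)
sqrt(483867 + X(-37)) = sqrt(483867 + 25) = sqrt(483892) = 2*sqrt(120973)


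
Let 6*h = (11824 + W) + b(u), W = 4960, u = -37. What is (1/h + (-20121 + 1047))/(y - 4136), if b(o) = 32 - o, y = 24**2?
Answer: 902961/168530 ≈ 5.3579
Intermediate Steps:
y = 576
h = 16853/6 (h = ((11824 + 4960) + (32 - 1*(-37)))/6 = (16784 + (32 + 37))/6 = (16784 + 69)/6 = (1/6)*16853 = 16853/6 ≈ 2808.8)
(1/h + (-20121 + 1047))/(y - 4136) = (1/(16853/6) + (-20121 + 1047))/(576 - 4136) = (6/16853 - 19074)/(-3560) = -321454116/16853*(-1/3560) = 902961/168530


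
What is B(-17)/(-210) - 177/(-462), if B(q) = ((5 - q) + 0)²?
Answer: -4439/2310 ≈ -1.9216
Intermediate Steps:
B(q) = (5 - q)²
B(-17)/(-210) - 177/(-462) = (-5 - 17)²/(-210) - 177/(-462) = (-22)²*(-1/210) - 177*(-1/462) = 484*(-1/210) + 59/154 = -242/105 + 59/154 = -4439/2310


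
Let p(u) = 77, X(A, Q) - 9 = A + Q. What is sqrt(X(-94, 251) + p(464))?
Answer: 9*sqrt(3) ≈ 15.588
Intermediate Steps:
X(A, Q) = 9 + A + Q (X(A, Q) = 9 + (A + Q) = 9 + A + Q)
sqrt(X(-94, 251) + p(464)) = sqrt((9 - 94 + 251) + 77) = sqrt(166 + 77) = sqrt(243) = 9*sqrt(3)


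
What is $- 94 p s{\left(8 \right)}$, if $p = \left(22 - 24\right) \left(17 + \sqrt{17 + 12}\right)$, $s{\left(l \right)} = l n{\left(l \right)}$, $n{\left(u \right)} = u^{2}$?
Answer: $1636352 + 96256 \sqrt{29} \approx 2.1547 \cdot 10^{6}$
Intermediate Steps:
$s{\left(l \right)} = l^{3}$ ($s{\left(l \right)} = l l^{2} = l^{3}$)
$p = -34 - 2 \sqrt{29}$ ($p = - 2 \left(17 + \sqrt{29}\right) = -34 - 2 \sqrt{29} \approx -44.77$)
$- 94 p s{\left(8 \right)} = - 94 \left(-34 - 2 \sqrt{29}\right) 8^{3} = \left(3196 + 188 \sqrt{29}\right) 512 = 1636352 + 96256 \sqrt{29}$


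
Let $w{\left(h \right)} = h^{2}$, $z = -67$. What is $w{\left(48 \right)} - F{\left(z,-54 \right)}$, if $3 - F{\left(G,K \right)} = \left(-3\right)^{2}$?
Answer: $2310$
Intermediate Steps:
$F{\left(G,K \right)} = -6$ ($F{\left(G,K \right)} = 3 - \left(-3\right)^{2} = 3 - 9 = -6$)
$w{\left(48 \right)} - F{\left(z,-54 \right)} = 48^{2} - -6 = 2304 + 6 = 2310$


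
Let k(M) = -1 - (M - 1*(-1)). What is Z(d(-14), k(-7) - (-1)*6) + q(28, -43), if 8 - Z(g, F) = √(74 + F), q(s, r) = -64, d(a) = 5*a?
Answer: -56 - √85 ≈ -65.219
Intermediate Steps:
k(M) = -2 - M (k(M) = -1 - (M + 1) = -1 - (1 + M) = -1 + (-1 - M) = -2 - M)
Z(g, F) = 8 - √(74 + F)
Z(d(-14), k(-7) - (-1)*6) + q(28, -43) = (8 - √(74 + ((-2 - 1*(-7)) - (-1)*6))) - 64 = (8 - √(74 + ((-2 + 7) - 1*(-6)))) - 64 = (8 - √(74 + (5 + 6))) - 64 = (8 - √(74 + 11)) - 64 = (8 - √85) - 64 = -56 - √85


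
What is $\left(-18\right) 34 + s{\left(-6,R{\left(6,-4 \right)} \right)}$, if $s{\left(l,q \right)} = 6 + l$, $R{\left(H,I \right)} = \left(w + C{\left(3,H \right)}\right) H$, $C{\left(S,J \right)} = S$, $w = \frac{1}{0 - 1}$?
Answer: $-612$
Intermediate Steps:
$w = -1$ ($w = \frac{1}{-1} = -1$)
$R{\left(H,I \right)} = 2 H$ ($R{\left(H,I \right)} = \left(-1 + 3\right) H = 2 H$)
$\left(-18\right) 34 + s{\left(-6,R{\left(6,-4 \right)} \right)} = \left(-18\right) 34 + \left(6 - 6\right) = -612 + 0 = -612$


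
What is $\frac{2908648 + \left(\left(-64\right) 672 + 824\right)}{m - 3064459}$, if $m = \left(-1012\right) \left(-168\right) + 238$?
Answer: $- \frac{955488}{964735} \approx -0.99041$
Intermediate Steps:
$m = 170254$ ($m = 170016 + 238 = 170254$)
$\frac{2908648 + \left(\left(-64\right) 672 + 824\right)}{m - 3064459} = \frac{2908648 + \left(\left(-64\right) 672 + 824\right)}{170254 - 3064459} = \frac{2908648 + \left(-43008 + 824\right)}{-2894205} = \left(2908648 - 42184\right) \left(- \frac{1}{2894205}\right) = 2866464 \left(- \frac{1}{2894205}\right) = - \frac{955488}{964735}$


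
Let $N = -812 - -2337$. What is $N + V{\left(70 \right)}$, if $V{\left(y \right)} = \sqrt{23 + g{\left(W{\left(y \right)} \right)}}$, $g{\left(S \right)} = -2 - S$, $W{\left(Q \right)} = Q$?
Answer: $1525 + 7 i \approx 1525.0 + 7.0 i$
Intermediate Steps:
$N = 1525$ ($N = -812 + 2337 = 1525$)
$V{\left(y \right)} = \sqrt{21 - y}$ ($V{\left(y \right)} = \sqrt{23 - \left(2 + y\right)} = \sqrt{21 - y}$)
$N + V{\left(70 \right)} = 1525 + \sqrt{21 - 70} = 1525 + \sqrt{-49} = 1525 + 7 i$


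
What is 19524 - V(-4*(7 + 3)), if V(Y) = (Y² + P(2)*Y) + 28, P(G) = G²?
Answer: 18056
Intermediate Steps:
V(Y) = 28 + Y² + 4*Y (V(Y) = (Y² + 2²*Y) + 28 = (Y² + 4*Y) + 28 = 28 + Y² + 4*Y)
19524 - V(-4*(7 + 3)) = 19524 - (28 + (-4*(7 + 3))² + 4*(-4*(7 + 3))) = 19524 - (28 + (-4*10)² + 4*(-4*10)) = 19524 - (28 + (-40)² + 4*(-40)) = 19524 - (28 + 1600 - 160) = 19524 - 1*1468 = 19524 - 1468 = 18056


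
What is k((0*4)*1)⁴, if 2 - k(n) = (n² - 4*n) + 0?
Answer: 16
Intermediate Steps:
k(n) = 2 - n² + 4*n (k(n) = 2 - ((n² - 4*n) + 0) = 2 - (n² - 4*n) = 2 + (-n² + 4*n) = 2 - n² + 4*n)
k((0*4)*1)⁴ = (2 - ((0*4)*1)² + 4*((0*4)*1))⁴ = (2 - (0*1)² + 4*(0*1))⁴ = (2 - 1*0² + 4*0)⁴ = (2 - 1*0 + 0)⁴ = (2 + 0 + 0)⁴ = 2⁴ = 16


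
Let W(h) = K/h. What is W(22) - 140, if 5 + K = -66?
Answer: -3151/22 ≈ -143.23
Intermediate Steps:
K = -71 (K = -5 - 66 = -71)
W(h) = -71/h
W(22) - 140 = -71/22 - 140 = -3151/22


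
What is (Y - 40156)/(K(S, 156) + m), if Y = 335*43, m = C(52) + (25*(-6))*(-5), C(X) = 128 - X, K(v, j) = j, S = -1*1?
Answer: -25751/982 ≈ -26.223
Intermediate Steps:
S = -1
m = 826 (m = (128 - 1*52) + (25*(-6))*(-5) = (128 - 52) - 150*(-5) = 76 + 750 = 826)
Y = 14405
(Y - 40156)/(K(S, 156) + m) = (14405 - 40156)/(156 + 826) = -25751/982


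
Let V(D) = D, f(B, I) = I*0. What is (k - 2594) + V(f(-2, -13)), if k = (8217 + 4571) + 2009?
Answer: 12203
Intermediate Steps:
f(B, I) = 0
k = 14797 (k = 12788 + 2009 = 14797)
(k - 2594) + V(f(-2, -13)) = (14797 - 2594) + 0 = 12203 + 0 = 12203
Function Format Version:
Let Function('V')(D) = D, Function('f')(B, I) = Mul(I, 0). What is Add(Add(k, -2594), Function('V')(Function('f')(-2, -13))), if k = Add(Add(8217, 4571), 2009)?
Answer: 12203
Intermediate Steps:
Function('f')(B, I) = 0
k = 14797 (k = Add(12788, 2009) = 14797)
Add(Add(k, -2594), Function('V')(Function('f')(-2, -13))) = Add(Add(14797, -2594), 0) = Add(12203, 0) = 12203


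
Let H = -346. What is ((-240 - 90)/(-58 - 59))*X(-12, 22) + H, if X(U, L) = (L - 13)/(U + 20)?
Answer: -17827/52 ≈ -342.83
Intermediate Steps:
X(U, L) = (-13 + L)/(20 + U)
((-240 - 90)/(-58 - 59))*X(-12, 22) + H = ((-240 - 90)/(-58 - 59))*((-13 + 22)/(20 - 12)) - 346 = (-330/(-117))*(9/8) - 346 = (-330*(-1/117))*((⅛)*9) - 346 = (110/39)*(9/8) - 346 = 165/52 - 346 = -17827/52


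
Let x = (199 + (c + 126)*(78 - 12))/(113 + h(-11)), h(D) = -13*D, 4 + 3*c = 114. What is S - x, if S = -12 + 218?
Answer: 41801/256 ≈ 163.29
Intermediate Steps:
c = 110/3 (c = -4/3 + (⅓)*114 = -4/3 + 38 = 110/3 ≈ 36.667)
S = 206
x = 10935/256 (x = (199 + (110/3 + 126)*(78 - 12))/(113 - 13*(-11)) = (199 + (488/3)*66)/(113 + 143) = (199 + 10736)/256 = 10935*(1/256) = 10935/256 ≈ 42.715)
S - x = 206 - 1*10935/256 = 206 - 10935/256 = 41801/256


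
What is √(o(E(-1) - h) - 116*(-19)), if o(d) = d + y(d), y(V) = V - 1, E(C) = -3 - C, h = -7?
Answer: √2213 ≈ 47.043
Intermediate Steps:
y(V) = -1 + V
o(d) = -1 + 2*d (o(d) = d + (-1 + d) = -1 + 2*d)
√(o(E(-1) - h) - 116*(-19)) = √((-1 + 2*((-3 - 1*(-1)) - 1*(-7))) - 116*(-19)) = √((-1 + 2*((-3 + 1) + 7)) + 2204) = √((-1 + 2*(-2 + 7)) + 2204) = √((-1 + 2*5) + 2204) = √((-1 + 10) + 2204) = √(9 + 2204) = √2213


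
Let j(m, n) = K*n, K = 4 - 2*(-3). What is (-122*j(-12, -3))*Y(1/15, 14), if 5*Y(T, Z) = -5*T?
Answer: -244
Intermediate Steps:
K = 10 (K = 4 + 6 = 10)
j(m, n) = 10*n
Y(T, Z) = -T (Y(T, Z) = (-5*T)/5 = -T)
(-122*j(-12, -3))*Y(1/15, 14) = (-1220*(-3))*(-1/15) = (-122*(-30))*(-1*1/15) = 3660*(-1/15) = -244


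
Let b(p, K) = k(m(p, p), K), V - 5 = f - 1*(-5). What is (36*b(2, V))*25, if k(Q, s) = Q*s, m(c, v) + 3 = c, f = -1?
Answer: -8100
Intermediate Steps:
m(c, v) = -3 + c
V = 9 (V = 5 + (-1 - 1*(-5)) = 5 + (-1 + 5) = 5 + 4 = 9)
b(p, K) = K*(-3 + p) (b(p, K) = (-3 + p)*K = K*(-3 + p))
(36*b(2, V))*25 = (36*(9*(-3 + 2)))*25 = (36*(9*(-1)))*25 = (36*(-9))*25 = -324*25 = -8100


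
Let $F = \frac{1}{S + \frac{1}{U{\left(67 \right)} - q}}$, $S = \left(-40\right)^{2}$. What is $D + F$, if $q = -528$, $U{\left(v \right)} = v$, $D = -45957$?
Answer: $- \frac{43751109362}{952001} \approx -45957.0$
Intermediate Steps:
$S = 1600$
$F = \frac{595}{952001}$ ($F = \frac{1}{1600 + \frac{1}{67 - -528}} = \frac{1}{1600 + \frac{1}{67 + 528}} = \frac{1}{1600 + \frac{1}{595}} = \frac{1}{\frac{952001}{595}} = \frac{595}{952001} \approx 0.000625$)
$D + F = -45957 + \frac{595}{952001} = - \frac{43751109362}{952001}$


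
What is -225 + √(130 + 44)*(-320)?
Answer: -225 - 320*√174 ≈ -4446.1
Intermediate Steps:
-225 + √(130 + 44)*(-320) = -225 + √174*(-320) = -225 - 320*√174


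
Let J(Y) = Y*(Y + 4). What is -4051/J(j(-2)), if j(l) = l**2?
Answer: -4051/32 ≈ -126.59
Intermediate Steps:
J(Y) = Y*(4 + Y)
-4051/J(j(-2)) = -4051*1/(4*(4 + (-2)**2)) = -4051*1/(4*(4 + 4)) = -4051/(4*8) = -4051/32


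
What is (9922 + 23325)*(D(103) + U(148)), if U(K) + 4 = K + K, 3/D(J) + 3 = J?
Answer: 970912141/100 ≈ 9.7091e+6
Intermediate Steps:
D(J) = 3/(-3 + J)
U(K) = -4 + 2*K (U(K) = -4 + (K + K) = -4 + 2*K)
(9922 + 23325)*(D(103) + U(148)) = (9922 + 23325)*(3/(-3 + 103) + (-4 + 2*148)) = 33247*(3/100 + (-4 + 296)) = 33247*(3*(1/100) + 292) = 33247*(3/100 + 292) = 33247*(29203/100) = 970912141/100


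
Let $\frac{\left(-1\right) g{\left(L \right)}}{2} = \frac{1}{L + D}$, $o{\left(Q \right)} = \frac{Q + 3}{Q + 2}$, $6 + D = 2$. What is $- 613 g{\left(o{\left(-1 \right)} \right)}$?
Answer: $-613$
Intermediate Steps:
$D = -4$ ($D = -6 + 2 = -4$)
$o{\left(Q \right)} = \frac{3 + Q}{2 + Q}$
$g{\left(L \right)} = - \frac{2}{-4 + L}$ ($g{\left(L \right)} = - \frac{2}{L - 4} = - \frac{2}{-4 + L}$)
$- 613 g{\left(o{\left(-1 \right)} \right)} = - 613 \left(- \frac{2}{-4 + \frac{3 - 1}{2 - 1}}\right) = - 613 \left(- \frac{2}{-4 + 1^{-1} \cdot 2}\right) = - 613 \left(- \frac{2}{-4 + 1 \cdot 2}\right) = - 613 \left(- \frac{2}{-4 + 2}\right) = - 613 \left(- \frac{2}{-2}\right) = - 613 \left(\left(-2\right) \left(- \frac{1}{2}\right)\right) = \left(-613\right) 1 = -613$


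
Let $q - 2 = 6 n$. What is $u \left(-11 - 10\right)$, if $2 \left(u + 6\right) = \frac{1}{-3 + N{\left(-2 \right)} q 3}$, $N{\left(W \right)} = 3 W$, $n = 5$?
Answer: $\frac{48643}{386} \approx 126.02$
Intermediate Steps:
$q = 32$ ($q = 2 + 6 \cdot 5 = 2 + 30 = 32$)
$u = - \frac{6949}{1158}$ ($u = -6 + \frac{1}{2 \left(-3 + 3 \left(-2\right) 32 \cdot 3\right)} = -6 + \frac{1}{2 \left(-3 + \left(-6\right) 32 \cdot 3\right)} = -6 + \frac{1}{2 \left(-3 - 576\right)} = -6 + \frac{1}{2 \left(-579\right)} = -6 + \frac{1}{2} \left(- \frac{1}{579}\right) = -6 - \frac{1}{1158} = - \frac{6949}{1158} \approx -6.0009$)
$u \left(-11 - 10\right) = - \frac{6949 \left(-11 - 10\right)}{1158} = \left(- \frac{6949}{1158}\right) \left(-21\right) = \frac{48643}{386}$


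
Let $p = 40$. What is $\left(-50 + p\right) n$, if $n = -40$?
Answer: $400$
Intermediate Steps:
$\left(-50 + p\right) n = \left(-50 + 40\right) \left(-40\right) = \left(-10\right) \left(-40\right) = 400$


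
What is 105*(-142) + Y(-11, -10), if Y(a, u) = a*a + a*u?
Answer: -14679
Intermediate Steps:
Y(a, u) = a² + a*u
105*(-142) + Y(-11, -10) = 105*(-142) - 11*(-11 - 10) = -14910 - 11*(-21) = -14910 + 231 = -14679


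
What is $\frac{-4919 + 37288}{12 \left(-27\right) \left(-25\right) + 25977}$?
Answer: $\frac{32369}{34077} \approx 0.94988$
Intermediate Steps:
$\frac{-4919 + 37288}{12 \left(-27\right) \left(-25\right) + 25977} = \frac{32369}{\left(-324\right) \left(-25\right) + 25977} = \frac{32369}{8100 + 25977} = \frac{32369}{34077}$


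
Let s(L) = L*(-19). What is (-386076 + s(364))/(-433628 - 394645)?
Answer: 392992/828273 ≈ 0.47447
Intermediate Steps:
s(L) = -19*L
(-386076 + s(364))/(-433628 - 394645) = (-386076 - 19*364)/(-433628 - 394645) = (-386076 - 6916)/(-828273) = -392992*(-1/828273) = 392992/828273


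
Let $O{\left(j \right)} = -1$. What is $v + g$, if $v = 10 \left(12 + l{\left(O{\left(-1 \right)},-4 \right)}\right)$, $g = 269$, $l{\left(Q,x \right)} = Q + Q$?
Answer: $369$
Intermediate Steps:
$l{\left(Q,x \right)} = 2 Q$
$v = 100$ ($v = 10 \left(12 + 2 \left(-1\right)\right) = 10 \left(12 - 2\right) = 10 \cdot 10 = 100$)
$v + g = 100 + 269 = 369$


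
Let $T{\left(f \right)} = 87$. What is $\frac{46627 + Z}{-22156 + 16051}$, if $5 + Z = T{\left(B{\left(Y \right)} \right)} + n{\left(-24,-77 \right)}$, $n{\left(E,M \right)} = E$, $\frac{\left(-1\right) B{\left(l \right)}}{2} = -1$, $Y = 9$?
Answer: $- \frac{9337}{1221} \approx -7.647$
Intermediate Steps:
$B{\left(l \right)} = 2$ ($B{\left(l \right)} = \left(-2\right) \left(-1\right) = 2$)
$Z = 58$ ($Z = -5 + \left(87 - 24\right) = -5 + 63 = 58$)
$\frac{46627 + Z}{-22156 + 16051} = \frac{46627 + 58}{-22156 + 16051} = \frac{46685}{-6105} = 46685 \left(- \frac{1}{6105}\right) = - \frac{9337}{1221}$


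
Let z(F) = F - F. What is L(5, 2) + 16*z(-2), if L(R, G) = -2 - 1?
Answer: -3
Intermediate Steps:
L(R, G) = -3
z(F) = 0
L(5, 2) + 16*z(-2) = -3 + 16*0 = -3 + 0 = -3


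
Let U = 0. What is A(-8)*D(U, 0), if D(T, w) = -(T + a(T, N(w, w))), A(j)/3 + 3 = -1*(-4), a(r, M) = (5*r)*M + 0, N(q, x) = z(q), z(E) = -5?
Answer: 0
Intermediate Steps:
N(q, x) = -5
a(r, M) = 5*M*r (a(r, M) = 5*M*r + 0 = 5*M*r)
A(j) = 3 (A(j) = -9 + 3*(-1*(-4)) = -9 + 3*4 = -9 + 12 = 3)
D(T, w) = 24*T (D(T, w) = -(T + 5*(-5)*T) = -(T - 25*T) = -(-24)*T = 24*T)
A(-8)*D(U, 0) = 3*(24*0) = 3*0 = 0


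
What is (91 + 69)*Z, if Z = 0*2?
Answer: 0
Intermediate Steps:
Z = 0
(91 + 69)*Z = (91 + 69)*0 = 160*0 = 0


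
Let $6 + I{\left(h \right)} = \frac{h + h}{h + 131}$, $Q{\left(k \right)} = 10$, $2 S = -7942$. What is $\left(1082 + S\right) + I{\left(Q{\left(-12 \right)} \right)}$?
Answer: $- \frac{408175}{141} \approx -2894.9$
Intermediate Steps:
$S = -3971$ ($S = \frac{1}{2} \left(-7942\right) = -3971$)
$I{\left(h \right)} = -6 + \frac{2 h}{131 + h}$ ($I{\left(h \right)} = -6 + \frac{h + h}{h + 131} = -6 + \frac{2 h}{131 + h}$)
$\left(1082 + S\right) + I{\left(Q{\left(-12 \right)} \right)} = \left(1082 - 3971\right) + \frac{2 \left(-393 - 20\right)}{131 + 10} = -2889 + \frac{2 \left(-393 - 20\right)}{141} = -2889 + 2 \cdot \frac{1}{141} \left(-413\right) = -2889 - \frac{826}{141} = - \frac{408175}{141}$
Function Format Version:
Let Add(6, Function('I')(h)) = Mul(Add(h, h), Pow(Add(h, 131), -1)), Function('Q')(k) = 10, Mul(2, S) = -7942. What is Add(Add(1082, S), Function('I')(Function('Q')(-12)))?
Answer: Rational(-408175, 141) ≈ -2894.9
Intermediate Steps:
S = -3971 (S = Mul(Rational(1, 2), -7942) = -3971)
Function('I')(h) = Add(-6, Mul(2, h, Pow(Add(131, h), -1))) (Function('I')(h) = Add(-6, Mul(Add(h, h), Pow(Add(h, 131), -1))) = Add(-6, Mul(Mul(2, h), Pow(Add(131, h), -1))) = Add(-6, Mul(2, h, Pow(Add(131, h), -1))))
Add(Add(1082, S), Function('I')(Function('Q')(-12))) = Add(Add(1082, -3971), Mul(2, Pow(Add(131, 10), -1), Add(-393, Mul(-2, 10)))) = Add(-2889, Mul(2, Pow(141, -1), Add(-393, -20))) = Add(-2889, Mul(2, Rational(1, 141), -413)) = Add(-2889, Rational(-826, 141)) = Rational(-408175, 141)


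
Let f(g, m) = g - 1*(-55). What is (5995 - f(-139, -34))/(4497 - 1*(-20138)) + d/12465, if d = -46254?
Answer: -70912837/20471685 ≈ -3.4639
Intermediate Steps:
f(g, m) = 55 + g (f(g, m) = g + 55 = 55 + g)
(5995 - f(-139, -34))/(4497 - 1*(-20138)) + d/12465 = (5995 - (55 - 139))/(4497 - 1*(-20138)) - 46254/12465 = (5995 - 1*(-84))/(4497 + 20138) - 46254*1/12465 = (5995 + 84)/24635 - 15418/4155 = 6079*(1/24635) - 15418/4155 = 6079/24635 - 15418/4155 = -70912837/20471685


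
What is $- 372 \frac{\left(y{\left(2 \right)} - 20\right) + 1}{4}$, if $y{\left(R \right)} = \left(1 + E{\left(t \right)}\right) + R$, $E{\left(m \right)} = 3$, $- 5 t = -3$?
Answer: $1209$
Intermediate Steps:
$t = \frac{3}{5}$ ($t = \left(- \frac{1}{5}\right) \left(-3\right) = \frac{3}{5} \approx 0.6$)
$y{\left(R \right)} = 4 + R$ ($y{\left(R \right)} = \left(1 + 3\right) + R = 4 + R$)
$- 372 \frac{\left(y{\left(2 \right)} - 20\right) + 1}{4} = - 372 \frac{\left(\left(4 + 2\right) - 20\right) + 1}{4} = - 372 \left(\left(6 - 20\right) + 1\right) \frac{1}{4} = - 372 \left(-14 + 1\right) \frac{1}{4} = - 372 \left(\left(-13\right) \frac{1}{4}\right) = \left(-372\right) \left(- \frac{13}{4}\right) = 1209$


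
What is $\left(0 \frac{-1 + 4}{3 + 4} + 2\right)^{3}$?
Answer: $8$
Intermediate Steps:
$\left(0 \frac{-1 + 4}{3 + 4} + 2\right)^{3} = \left(0 \cdot \frac{3}{7} + 2\right)^{3} = \left(0 + 2\right)^{3} = 2^{3} = 8$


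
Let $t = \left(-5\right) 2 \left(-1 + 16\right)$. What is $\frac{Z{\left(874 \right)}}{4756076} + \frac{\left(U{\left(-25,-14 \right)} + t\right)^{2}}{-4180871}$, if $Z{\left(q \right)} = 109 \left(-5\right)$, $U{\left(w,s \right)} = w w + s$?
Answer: $- \frac{1013044602291}{19884540222196} \approx -0.050946$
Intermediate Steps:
$U{\left(w,s \right)} = s + w^{2}$ ($U{\left(w,s \right)} = w^{2} + s = s + w^{2}$)
$Z{\left(q \right)} = -545$
$t = -150$ ($t = \left(-10\right) 15 = -150$)
$\frac{Z{\left(874 \right)}}{4756076} + \frac{\left(U{\left(-25,-14 \right)} + t\right)^{2}}{-4180871} = - \frac{545}{4756076} + \frac{\left(\left(-14 + \left(-25\right)^{2}\right) - 150\right)^{2}}{-4180871} = \left(-545\right) \frac{1}{4756076} + \left(\left(-14 + 625\right) - 150\right)^{2} \left(- \frac{1}{4180871}\right) = - \frac{545}{4756076} + \left(611 - 150\right)^{2} \left(- \frac{1}{4180871}\right) = - \frac{545}{4756076} + 461^{2} \left(- \frac{1}{4180871}\right) = - \frac{545}{4756076} + 212521 \left(- \frac{1}{4180871}\right) = - \frac{545}{4756076} - \frac{212521}{4180871} = - \frac{1013044602291}{19884540222196}$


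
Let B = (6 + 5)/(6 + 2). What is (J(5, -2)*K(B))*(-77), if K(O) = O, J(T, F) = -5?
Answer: 4235/8 ≈ 529.38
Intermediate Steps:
B = 11/8 ≈ 1.3750
(J(5, -2)*K(B))*(-77) = -5*11/8*(-77) = -55/8*(-77) = 4235/8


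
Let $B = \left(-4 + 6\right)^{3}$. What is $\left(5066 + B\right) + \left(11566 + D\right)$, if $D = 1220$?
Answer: $17860$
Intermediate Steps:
$B = 8$ ($B = 2^{3} = 8$)
$\left(5066 + B\right) + \left(11566 + D\right) = \left(5066 + 8\right) + \left(11566 + 1220\right) = 5074 + 12786 = 17860$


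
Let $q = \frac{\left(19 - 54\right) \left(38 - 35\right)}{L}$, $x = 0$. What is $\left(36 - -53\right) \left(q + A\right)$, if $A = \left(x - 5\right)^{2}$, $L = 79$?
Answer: $\frac{166430}{79} \approx 2106.7$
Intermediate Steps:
$q = - \frac{105}{79}$ ($q = \frac{\left(19 - 54\right) \left(38 - 35\right)}{79} = \left(-35\right) 3 \cdot \frac{1}{79} = \left(-105\right) \frac{1}{79} = - \frac{105}{79} \approx -1.3291$)
$A = 25$ ($A = \left(0 - 5\right)^{2} = \left(-5\right)^{2} = 25$)
$\left(36 - -53\right) \left(q + A\right) = \left(36 - -53\right) \left(- \frac{105}{79} + 25\right) = \left(36 + 53\right) \frac{1870}{79} = 89 \cdot \frac{1870}{79} = \frac{166430}{79}$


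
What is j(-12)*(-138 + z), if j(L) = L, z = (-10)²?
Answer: 456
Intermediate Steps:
z = 100
j(-12)*(-138 + z) = -12*(-138 + 100) = -12*(-38) = 456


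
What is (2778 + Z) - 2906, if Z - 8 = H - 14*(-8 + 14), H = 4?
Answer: -200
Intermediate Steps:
Z = -72 (Z = 8 + (4 - 14*(-8 + 14)) = 8 + (4 - 14*6) = 8 + (4 - 84) = 8 - 80 = -72)
(2778 + Z) - 2906 = (2778 - 72) - 2906 = 2706 - 2906 = -200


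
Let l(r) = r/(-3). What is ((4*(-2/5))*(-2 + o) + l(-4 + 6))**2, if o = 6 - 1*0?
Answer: 11236/225 ≈ 49.938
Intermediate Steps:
o = 6 (o = 6 + 0 = 6)
l(r) = -r/3 (l(r) = r*(-1/3) = -r/3)
((4*(-2/5))*(-2 + o) + l(-4 + 6))**2 = ((4*(-2/5))*(-2 + 6) - (-4 + 6)/3)**2 = ((4*(-2*1/5))*4 - 1/3*2)**2 = ((4*(-2/5))*4 - 2/3)**2 = (-8/5*4 - 2/3)**2 = (-32/5 - 2/3)**2 = (-106/15)**2 = 11236/225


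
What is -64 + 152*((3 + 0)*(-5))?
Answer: -2344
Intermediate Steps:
-64 + 152*((3 + 0)*(-5)) = -64 + 152*(3*(-5)) = -64 + 152*(-15) = -64 - 2280 = -2344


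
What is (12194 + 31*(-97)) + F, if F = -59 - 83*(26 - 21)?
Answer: 8713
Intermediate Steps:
F = -474 (F = -59 - 83*5 = -59 - 415 = -474)
(12194 + 31*(-97)) + F = (12194 + 31*(-97)) - 474 = (12194 - 3007) - 474 = 9187 - 474 = 8713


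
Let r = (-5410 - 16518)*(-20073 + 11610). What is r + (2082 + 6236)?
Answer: 185584982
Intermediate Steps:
r = 185576664 (r = -21928*(-8463) = 185576664)
r + (2082 + 6236) = 185576664 + (2082 + 6236) = 185576664 + 8318 = 185584982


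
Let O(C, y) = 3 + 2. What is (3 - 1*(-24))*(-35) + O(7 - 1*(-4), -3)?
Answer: -940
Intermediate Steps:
O(C, y) = 5
(3 - 1*(-24))*(-35) + O(7 - 1*(-4), -3) = (3 - 1*(-24))*(-35) + 5 = (3 + 24)*(-35) + 5 = 27*(-35) + 5 = -945 + 5 = -940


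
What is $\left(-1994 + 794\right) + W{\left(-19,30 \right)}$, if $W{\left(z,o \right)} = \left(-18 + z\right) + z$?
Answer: $-1256$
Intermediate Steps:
$W{\left(z,o \right)} = -18 + 2 z$
$\left(-1994 + 794\right) + W{\left(-19,30 \right)} = \left(-1994 + 794\right) + \left(-18 + 2 \left(-19\right)\right) = -1200 - 56 = -1256$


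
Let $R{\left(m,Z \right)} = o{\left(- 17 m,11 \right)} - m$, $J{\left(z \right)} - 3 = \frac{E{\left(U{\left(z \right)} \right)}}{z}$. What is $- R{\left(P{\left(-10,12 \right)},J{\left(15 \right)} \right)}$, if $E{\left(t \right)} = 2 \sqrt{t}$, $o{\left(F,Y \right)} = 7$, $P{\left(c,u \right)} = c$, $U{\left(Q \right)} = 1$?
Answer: $-17$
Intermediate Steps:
$J{\left(z \right)} = 3 + \frac{2}{z}$ ($J{\left(z \right)} = 3 + \frac{2 \sqrt{1}}{z} = 3 + \frac{2 \cdot 1}{z} = 3 + \frac{2}{z}$)
$R{\left(m,Z \right)} = 7 - m$
$- R{\left(P{\left(-10,12 \right)},J{\left(15 \right)} \right)} = - (7 - -10) = - (7 + 10) = \left(-1\right) 17 = -17$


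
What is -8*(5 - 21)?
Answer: 128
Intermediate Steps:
-8*(5 - 21) = -8*(-16) = 128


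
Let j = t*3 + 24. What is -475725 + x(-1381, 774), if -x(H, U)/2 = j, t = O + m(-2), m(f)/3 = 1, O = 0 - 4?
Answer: -475767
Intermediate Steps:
O = -4
m(f) = 3 (m(f) = 3*1 = 3)
t = -1 (t = -4 + 3 = -1)
j = 21 (j = -1*3 + 24 = -3 + 24 = 21)
x(H, U) = -42 (x(H, U) = -2*21 = -42)
-475725 + x(-1381, 774) = -475725 - 42 = -475767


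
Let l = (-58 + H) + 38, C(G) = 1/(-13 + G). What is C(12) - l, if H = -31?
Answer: 50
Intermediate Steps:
l = -51 (l = (-58 - 31) + 38 = -89 + 38 = -51)
C(12) - l = 1/(-13 + 12) - 1*(-51) = 1/(-1) + 51 = -1 + 51 = 50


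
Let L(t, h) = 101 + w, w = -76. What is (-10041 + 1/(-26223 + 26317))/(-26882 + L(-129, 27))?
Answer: 943853/2524558 ≈ 0.37387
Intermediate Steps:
L(t, h) = 25 (L(t, h) = 101 - 76 = 25)
(-10041 + 1/(-26223 + 26317))/(-26882 + L(-129, 27)) = (-10041 + 1/(-26223 + 26317))/(-26882 + 25) = (-10041 + 1/94)/(-26857) = (-10041 + 1/94)*(-1/26857) = -943853/94*(-1/26857) = 943853/2524558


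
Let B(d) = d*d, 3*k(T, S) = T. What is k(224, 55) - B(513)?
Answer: -789283/3 ≈ -2.6309e+5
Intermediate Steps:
k(T, S) = T/3
B(d) = d**2
k(224, 55) - B(513) = (1/3)*224 - 1*513**2 = 224/3 - 1*263169 = 224/3 - 263169 = -789283/3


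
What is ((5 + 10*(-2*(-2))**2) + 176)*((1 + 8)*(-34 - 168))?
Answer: -619938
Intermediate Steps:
((5 + 10*(-2*(-2))**2) + 176)*((1 + 8)*(-34 - 168)) = ((5 + 10*4**2) + 176)*(9*(-202)) = ((5 + 10*16) + 176)*(-1818) = ((5 + 160) + 176)*(-1818) = (165 + 176)*(-1818) = 341*(-1818) = -619938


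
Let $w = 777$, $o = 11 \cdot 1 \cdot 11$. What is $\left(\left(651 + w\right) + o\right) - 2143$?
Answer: $-594$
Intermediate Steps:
$o = 121$ ($o = 11 \cdot 11 = 121$)
$\left(\left(651 + w\right) + o\right) - 2143 = \left(\left(651 + 777\right) + 121\right) - 2143 = \left(1428 + 121\right) - 2143 = 1549 - 2143 = -594$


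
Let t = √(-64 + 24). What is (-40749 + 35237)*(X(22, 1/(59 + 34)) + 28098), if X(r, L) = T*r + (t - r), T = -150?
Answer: -136565312 - 11024*I*√10 ≈ -1.3657e+8 - 34861.0*I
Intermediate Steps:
t = 2*I*√10 (t = √(-40) = 2*I*√10 ≈ 6.3246*I)
X(r, L) = -151*r + 2*I*√10 (X(r, L) = -150*r + (2*I*√10 - r) = -150*r + (-r + 2*I*√10) = -151*r + 2*I*√10)
(-40749 + 35237)*(X(22, 1/(59 + 34)) + 28098) = (-40749 + 35237)*((-151*22 + 2*I*√10) + 28098) = -5512*((-3322 + 2*I*√10) + 28098) = -5512*(24776 + 2*I*√10) = -136565312 - 11024*I*√10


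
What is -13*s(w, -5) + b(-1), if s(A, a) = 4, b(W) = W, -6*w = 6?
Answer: -53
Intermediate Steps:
w = -1 (w = -⅙*6 = -1)
-13*s(w, -5) + b(-1) = -13*4 - 1 = -52 - 1 = -53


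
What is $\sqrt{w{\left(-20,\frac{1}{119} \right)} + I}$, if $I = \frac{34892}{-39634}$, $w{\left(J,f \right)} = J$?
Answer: $\frac{i \sqrt{8199997162}}{19817} \approx 4.5695 i$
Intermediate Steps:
$I = - \frac{17446}{19817}$ ($I = 34892 \left(- \frac{1}{39634}\right) = - \frac{17446}{19817} \approx -0.88035$)
$\sqrt{w{\left(-20,\frac{1}{119} \right)} + I} = \sqrt{-20 - \frac{17446}{19817}} = \sqrt{- \frac{413786}{19817}} = \frac{i \sqrt{8199997162}}{19817}$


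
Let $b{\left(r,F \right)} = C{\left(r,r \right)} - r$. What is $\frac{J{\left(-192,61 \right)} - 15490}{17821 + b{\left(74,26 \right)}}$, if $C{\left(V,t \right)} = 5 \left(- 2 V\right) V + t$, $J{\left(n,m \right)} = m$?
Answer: $\frac{5143}{12313} \approx 0.41769$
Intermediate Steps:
$C{\left(V,t \right)} = t - 10 V^{2}$ ($C{\left(V,t \right)} = - 10 V V + t = - 10 V^{2} + t = t - 10 V^{2}$)
$b{\left(r,F \right)} = - 10 r^{2}$ ($b{\left(r,F \right)} = \left(r - 10 r^{2}\right) - r = - 10 r^{2}$)
$\frac{J{\left(-192,61 \right)} - 15490}{17821 + b{\left(74,26 \right)}} = \frac{61 - 15490}{17821 - 10 \cdot 74^{2}} = - \frac{15429}{17821 - 54760} = - \frac{15429}{-36939} = \left(-15429\right) \left(- \frac{1}{36939}\right) = \frac{5143}{12313}$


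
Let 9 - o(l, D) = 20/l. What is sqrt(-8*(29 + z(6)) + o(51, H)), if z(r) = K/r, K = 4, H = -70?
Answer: I*sqrt(594915)/51 ≈ 15.124*I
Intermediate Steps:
o(l, D) = 9 - 20/l
z(r) = 4/r
sqrt(-8*(29 + z(6)) + o(51, H)) = sqrt(-8*(29 + 4/6) + (9 - 20/51)) = sqrt(-8*(29 + 4*(1/6)) + (9 - 20*1/51)) = sqrt(-8*(29 + 2/3) + (9 - 20/51)) = sqrt(-8*89/3 + 439/51) = sqrt(-712/3 + 439/51) = sqrt(-11665/51) = I*sqrt(594915)/51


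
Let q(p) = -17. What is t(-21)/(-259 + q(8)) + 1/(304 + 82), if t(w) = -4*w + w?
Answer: -4007/17756 ≈ -0.22567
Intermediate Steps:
t(w) = -3*w
t(-21)/(-259 + q(8)) + 1/(304 + 82) = (-3*(-21))/(-259 - 17) + 1/(304 + 82) = 63/(-276) + 1/386 = -1/276*63 + 1/386 = -21/92 + 1/386 = -4007/17756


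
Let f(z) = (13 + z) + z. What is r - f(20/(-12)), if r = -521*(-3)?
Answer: 4660/3 ≈ 1553.3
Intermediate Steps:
f(z) = 13 + 2*z
r = 1563
r - f(20/(-12)) = 1563 - (13 + 2*(20/(-12))) = 1563 - (13 + 2*(20*(-1/12))) = 1563 - (13 + 2*(-5/3)) = 1563 - (13 - 10/3) = 1563 - 1*29/3 = 1563 - 29/3 = 4660/3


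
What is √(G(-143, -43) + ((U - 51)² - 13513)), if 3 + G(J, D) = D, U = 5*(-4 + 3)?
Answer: I*√10423 ≈ 102.09*I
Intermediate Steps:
U = -5 (U = 5*(-1) = -5)
G(J, D) = -3 + D
√(G(-143, -43) + ((U - 51)² - 13513)) = √((-3 - 43) + ((-5 - 51)² - 13513)) = √(-46 + ((-56)² - 13513)) = √(-46 + (3136 - 13513)) = √(-46 - 10377) = √(-10423) = I*√10423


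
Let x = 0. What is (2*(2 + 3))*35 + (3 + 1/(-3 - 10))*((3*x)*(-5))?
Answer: 350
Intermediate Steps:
(2*(2 + 3))*35 + (3 + 1/(-3 - 10))*((3*x)*(-5)) = (2*(2 + 3))*35 + (3 + 1/(-3 - 10))*((3*0)*(-5)) = (2*5)*35 + (3 + 1/(-13))*(0*(-5)) = 10*35 + (3 - 1/13)*0 = 350 + (38/13)*0 = 350 + 0 = 350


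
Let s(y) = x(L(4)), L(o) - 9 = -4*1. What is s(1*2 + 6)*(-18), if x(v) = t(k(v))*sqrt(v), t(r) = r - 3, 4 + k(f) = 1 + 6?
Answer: 0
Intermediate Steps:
k(f) = 3 (k(f) = -4 + (1 + 6) = -4 + 7 = 3)
t(r) = -3 + r
L(o) = 5 (L(o) = 9 - 4*1 = 9 - 4 = 5)
x(v) = 0 (x(v) = (-3 + 3)*sqrt(v) = 0*sqrt(v) = 0)
s(y) = 0
s(1*2 + 6)*(-18) = 0*(-18) = 0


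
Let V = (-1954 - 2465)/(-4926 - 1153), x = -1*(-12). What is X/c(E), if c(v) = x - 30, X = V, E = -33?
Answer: -491/12158 ≈ -0.040385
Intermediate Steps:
x = 12
V = 4419/6079 (V = -4419/(-6079) = -4419*(-1/6079) = 4419/6079 ≈ 0.72693)
X = 4419/6079 ≈ 0.72693
c(v) = -18 (c(v) = 12 - 30 = -18)
X/c(E) = (4419/6079)/(-18) = (4419/6079)*(-1/18) = -491/12158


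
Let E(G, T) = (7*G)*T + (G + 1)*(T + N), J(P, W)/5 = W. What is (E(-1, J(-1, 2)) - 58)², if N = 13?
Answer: 16384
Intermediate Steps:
J(P, W) = 5*W
E(G, T) = (1 + G)*(13 + T) + 7*G*T (E(G, T) = (7*G)*T + (G + 1)*(T + 13) = 7*G*T + (1 + G)*(13 + T) = (1 + G)*(13 + T) + 7*G*T)
(E(-1, J(-1, 2)) - 58)² = ((13 + 5*2 + 13*(-1) + 8*(-1)*(5*2)) - 58)² = ((13 + 10 - 13 + 8*(-1)*10) - 58)² = ((13 + 10 - 13 - 80) - 58)² = (-70 - 58)² = (-128)² = 16384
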